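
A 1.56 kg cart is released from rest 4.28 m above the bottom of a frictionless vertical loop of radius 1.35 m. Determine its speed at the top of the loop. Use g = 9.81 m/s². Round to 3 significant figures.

v = 5.57 m/s

Energy conservation: mgh = ½mv_top² + mg(2r)
v_top² = 2g(h − 2r) = 2(9.81)(4.28 − 2.700) = 31.00
v_top = 5.568 m/s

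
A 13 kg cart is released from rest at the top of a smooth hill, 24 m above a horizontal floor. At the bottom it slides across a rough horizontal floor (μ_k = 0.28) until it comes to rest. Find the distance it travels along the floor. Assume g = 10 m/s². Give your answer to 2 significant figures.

d = 86 m

Energy bookkeeping (friction removes W_f = μ_k N d):
At rest all PE has been dissipated by friction: mgh = μ_k m g d
d = h/μ_k = 24/0.28 = 85.71 m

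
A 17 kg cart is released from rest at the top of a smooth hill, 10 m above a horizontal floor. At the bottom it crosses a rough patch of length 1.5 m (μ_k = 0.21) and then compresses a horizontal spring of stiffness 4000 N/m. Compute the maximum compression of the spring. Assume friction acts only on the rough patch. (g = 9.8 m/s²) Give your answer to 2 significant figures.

x = 0.90 m

Initial energy: E₁ = mgh = (17)(9.8)(10) = 1666.0 J
Friction removes W_f = μ_k mg d = (0.21)(17)(9.8)(1.5) = 52.48 J
Energy reaching the spring: E = 1666.0 − 52.48 = 1613.5 J
At max compression ½kx² = E ⇒ x = √(2E/k) = √(2 × 1613.5/4000) = 0.8982 m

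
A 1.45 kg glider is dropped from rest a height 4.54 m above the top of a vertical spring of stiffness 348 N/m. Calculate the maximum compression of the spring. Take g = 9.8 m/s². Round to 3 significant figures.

x = 0.651 m

Take the reference level at the top of the uncompressed spring. At max compression the glider has fallen H + x and is momentarily at rest:
mg(H + x) = ½kx²
½(348)x² − (1.45)(9.8)x − (1.45)(9.8)(4.54) = 0
174.0x² − 14.21x − 64.51 = 0
x = [14.21 + √(201.9 + 44901)]/(2 × 174.0) = 0.6511 m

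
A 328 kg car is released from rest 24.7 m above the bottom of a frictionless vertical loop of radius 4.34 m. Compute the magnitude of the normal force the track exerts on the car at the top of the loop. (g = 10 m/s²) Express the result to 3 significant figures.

N = 20900 N

Energy from release to top (height 2r): mgh = ½mv_top² + mg(2r)
v_top² = 2g(h − 2r) = 2(10)(24.7 − 8.680) = 320.40 m²/s²
At the top, both N and weight point toward the centre: N + mg = mv_top²/r
N = m(v_top²/r − g) = 328(320.40/4.34 − 10) = 20935 N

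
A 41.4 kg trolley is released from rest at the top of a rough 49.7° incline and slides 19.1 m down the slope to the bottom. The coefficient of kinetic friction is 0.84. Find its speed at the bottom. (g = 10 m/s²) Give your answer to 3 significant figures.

Work–energy: mg(L sinθ) − μ_k(mg cosθ)L = ½mv²
mgh = mgL sinθ = (41.4)(10)(19.1)sin49.7° = 6030.7 J
W_f = μ_k mg cosθ · L = (0.84)(41.4)(10)cos49.7°·19.1 = 4296 J
½mv² = 6030.7 − 4296 = 1734.6 J
v = √(2 × 1734.6/41.4) = 9.154 m/s

v = 9.15 m/s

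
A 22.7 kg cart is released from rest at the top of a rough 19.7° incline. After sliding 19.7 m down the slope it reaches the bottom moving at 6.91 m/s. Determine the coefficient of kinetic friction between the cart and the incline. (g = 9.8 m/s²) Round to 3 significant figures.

μ_k = 0.227

The energy dissipated by friction is the PE lost minus the KE gained:
mgL sinθ = 1477.3 J; ½mv² = 541.94 J
W_f = 1477.3 − 541.94 = 935.4 J
μ_k = W_f/(mg cosθ · L) = 935.4/(209.4 × 19.7) = 0.2267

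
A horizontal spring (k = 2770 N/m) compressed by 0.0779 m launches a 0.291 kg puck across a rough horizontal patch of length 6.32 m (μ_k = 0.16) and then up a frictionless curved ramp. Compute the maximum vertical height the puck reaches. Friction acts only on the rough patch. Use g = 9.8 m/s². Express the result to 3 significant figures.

Spring energy: E₀ = ½kx² = ½(2770)(0.0779)² = 8.4047 J
Friction: W_f = μ_k mg d = (0.16)(0.291)(9.8)(6.32) = 2.884 J
Energy at base of ramp: E = 8.4047 − 2.884 = 5.5210 J
At max height all remaining energy is PE: mgh = E ⇒ h = E/(mg) = 5.5210/(0.291 × 9.8) = 1.936 m

h = 1.94 m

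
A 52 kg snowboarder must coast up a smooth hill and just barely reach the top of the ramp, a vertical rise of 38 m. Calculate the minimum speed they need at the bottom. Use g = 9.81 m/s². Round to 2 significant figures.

v = 27 m/s

At the top they are momentarily at rest, so all KE converts to PE: ½mv² = mgh
v = √(2gh) = √(2 × 9.81 × 38) = 27.30 m/s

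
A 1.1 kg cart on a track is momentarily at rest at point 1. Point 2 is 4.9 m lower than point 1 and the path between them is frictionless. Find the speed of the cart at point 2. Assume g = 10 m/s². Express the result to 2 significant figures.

Energy conservation between the two points: mgh = ½mv²
v = √(2gh) = √(2 × 10 × 4.9) = √98.000 = 9.899 m/s

v = 9.9 m/s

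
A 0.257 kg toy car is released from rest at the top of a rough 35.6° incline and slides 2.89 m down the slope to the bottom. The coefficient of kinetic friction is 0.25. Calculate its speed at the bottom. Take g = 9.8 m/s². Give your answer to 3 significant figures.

Energy: mgh = ½mv² + W_f, with h = L sinθ and W_f = μ_k (mg cosθ) L
mgh = mgL sinθ = (0.257)(9.8)(2.89)sin35.6° = 4.2371 J
W_f = μ_k mg cosθ · L = (0.25)(0.257)(9.8)cos35.6°·2.89 = 1.480 J
½mv² = 4.2371 − 1.480 = 2.7575 J
v = √(2 × 2.7575/0.257) = 4.632 m/s

v = 4.63 m/s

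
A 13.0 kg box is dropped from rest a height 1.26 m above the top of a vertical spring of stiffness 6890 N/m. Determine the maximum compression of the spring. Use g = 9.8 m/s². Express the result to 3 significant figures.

Let x be the compression. The total drop is H + x, and the box is instantaneously at rest at max compression, so energy conservation gives:
mg(H + x) = ½kx²
½(6890)x² − (13.0)(9.8)x − (13.0)(9.8)(1.26) = 0
3445x² − 127.4x − 160.5 = 0
x = [127.4 + √(16231 + 2.2120e+06)]/(2 × 3445) = 0.2351 m

x = 0.235 m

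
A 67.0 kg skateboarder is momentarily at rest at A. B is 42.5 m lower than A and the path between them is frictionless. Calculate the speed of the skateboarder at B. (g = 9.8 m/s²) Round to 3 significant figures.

By conservation of mechanical energy, mgh = ½mv²
v = √(2gh) = √(2 × 9.8 × 42.5) = √833.00 = 28.86 m/s

v = 28.9 m/s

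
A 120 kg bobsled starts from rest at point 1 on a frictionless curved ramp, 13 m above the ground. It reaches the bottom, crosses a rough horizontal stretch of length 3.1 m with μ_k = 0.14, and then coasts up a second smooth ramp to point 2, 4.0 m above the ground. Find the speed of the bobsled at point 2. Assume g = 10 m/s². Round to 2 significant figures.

v = 13 m/s

Energy at 1: mgh₁ = (120)(10)(13) = 15600 J
Friction loss: W_f = μ_k mg d = 520.8 J
At 2: ½mv² + mgh₂ = mgh₁ − W_f
½mv² = 15600 − 520.8 − 4800.0 = 10279 J
v = √(2 × 10279/120) = 13.09 m/s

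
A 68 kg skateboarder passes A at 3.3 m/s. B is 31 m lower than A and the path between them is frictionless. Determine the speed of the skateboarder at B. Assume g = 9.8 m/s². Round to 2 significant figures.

Mechanical energy is conserved (no friction): ½mv₀² + mgh = ½mv²
The mass cancels from both sides.
v² = v₀² + 2gh = (3.3)² + 2(9.8)(31) = 618.49
v = √618.49 = 24.87 m/s

v = 25 m/s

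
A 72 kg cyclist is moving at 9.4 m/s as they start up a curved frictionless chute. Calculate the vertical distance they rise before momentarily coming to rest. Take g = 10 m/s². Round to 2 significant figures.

h = 4.4 m

Setting KE at the bottom equal to PE gained: ½mv² = mgh
h = v²/(2g) = 9.4²/(2 × 10) = 4.418 m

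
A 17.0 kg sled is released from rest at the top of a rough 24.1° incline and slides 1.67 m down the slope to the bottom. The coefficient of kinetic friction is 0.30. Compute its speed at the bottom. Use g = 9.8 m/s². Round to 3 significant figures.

Taking the bottom as reference, mgh = ½mv² + μ_k N L with h = L sinθ, N = mg cosθ:
mgh = mgL sinθ = (17.0)(9.8)(1.67)sin24.1° = 113.61 J
W_f = μ_k mg cosθ · L = (0.30)(17.0)(9.8)cos24.1°·1.67 = 76.19 J
½mv² = 113.61 − 76.19 = 37.415 J
v = √(2 × 37.415/17.0) = 2.098 m/s

v = 2.10 m/s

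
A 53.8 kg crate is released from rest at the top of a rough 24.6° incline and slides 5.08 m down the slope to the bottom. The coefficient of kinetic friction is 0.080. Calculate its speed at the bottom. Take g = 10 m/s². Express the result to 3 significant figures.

Taking the bottom as reference, mgh = ½mv² + μ_k N L with h = L sinθ, N = mg cosθ:
mgh = mgL sinθ = (53.8)(10)(5.08)sin24.6° = 1137.7 J
W_f = μ_k mg cosθ · L = (0.080)(53.8)(10)cos24.6°·5.08 = 198.8 J
½mv² = 1137.7 − 198.8 = 938.91 J
v = √(2 × 938.91/53.8) = 5.908 m/s

v = 5.91 m/s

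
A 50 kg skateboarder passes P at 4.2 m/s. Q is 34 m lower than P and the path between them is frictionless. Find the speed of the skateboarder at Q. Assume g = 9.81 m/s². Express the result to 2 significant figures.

v = 26 m/s

Mechanical energy is conserved (no friction): ½mv₀² + mgh = ½mv²
v² = v₀² + 2gh = (4.2)² + 2(9.81)(34) = 684.72
v = √684.72 = 26.17 m/s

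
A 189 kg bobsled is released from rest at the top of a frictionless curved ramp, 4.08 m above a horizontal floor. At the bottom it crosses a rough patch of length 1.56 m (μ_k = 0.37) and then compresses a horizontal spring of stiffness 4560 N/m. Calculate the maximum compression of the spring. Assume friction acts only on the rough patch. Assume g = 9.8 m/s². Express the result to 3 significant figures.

x = 1.69 m

Initial energy: E₁ = mgh = (189)(9.8)(4.08) = 7557.0 J
Friction removes W_f = μ_k mg d = (0.37)(189)(9.8)(1.56) = 1069 J
Energy reaching the spring: E = 7557.0 − 1069 = 6487.9 J
At max compression ½kx² = E ⇒ x = √(2E/k) = √(2 × 6487.9/4560) = 1.687 m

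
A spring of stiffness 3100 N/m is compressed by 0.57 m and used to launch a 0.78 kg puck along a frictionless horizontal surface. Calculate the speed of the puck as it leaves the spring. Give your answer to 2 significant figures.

v = 36 m/s

The puck leaves the spring when the spring is at natural length, so ½kx² = ½mv²
v = x√(k/m) = 0.57 × √(3100/0.78) = 35.93 m/s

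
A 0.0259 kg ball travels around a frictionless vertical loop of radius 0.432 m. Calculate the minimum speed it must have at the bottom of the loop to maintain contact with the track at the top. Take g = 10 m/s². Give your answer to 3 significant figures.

At the top: mg = mv_top²/r ⇒ v_top² = gr = 4.320 m²/s²
Energy from bottom to top (height 2r): ½mv_bot² = ½mv_top² + mg(2r)
v_bot² = gr + 4gr = 5gr = 21.60
v_bot = √(5gr) = 4.648 m/s

v = 4.65 m/s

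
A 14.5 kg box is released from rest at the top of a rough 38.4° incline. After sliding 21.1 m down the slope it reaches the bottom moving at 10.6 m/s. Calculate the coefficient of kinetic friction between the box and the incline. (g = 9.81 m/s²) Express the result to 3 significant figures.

μ_k = 0.446

Energy balance down the incline: mg L sinθ − ½mv² = μ_k (mg cosθ) L
mgL sinθ = 1864.3 J; ½mv² = 814.61 J
W_f = 1864.3 − 814.61 = 1050 J
μ_k = W_f/(mg cosθ · L) = 1050/(111.5 × 21.1) = 0.4463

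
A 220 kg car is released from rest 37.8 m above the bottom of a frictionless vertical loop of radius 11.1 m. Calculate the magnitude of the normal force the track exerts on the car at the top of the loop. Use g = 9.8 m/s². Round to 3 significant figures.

Energy from release to top (height 2r): mgh = ½mv_top² + mg(2r)
v_top² = 2g(h − 2r) = 2(9.8)(37.8 − 22.20) = 305.76 m²/s²
At the top, both N and weight point toward the centre: N + mg = mv_top²/r
N = m(v_top²/r − g) = 220(305.76/11.1 − 9.8) = 3904 N

N = 3900 N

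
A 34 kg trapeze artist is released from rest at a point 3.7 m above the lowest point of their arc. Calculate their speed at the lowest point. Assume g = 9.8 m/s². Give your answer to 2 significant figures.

v = 8.5 m/s

Equating total energy at the two states: mgh = ½mv²
The mass cancels from both sides.
v = √(2gh) = √(2 × 9.8 × 3.7) = √72.520 = 8.516 m/s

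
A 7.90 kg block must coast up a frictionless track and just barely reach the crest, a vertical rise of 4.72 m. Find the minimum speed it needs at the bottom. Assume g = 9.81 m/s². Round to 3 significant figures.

v = 9.62 m/s

At the top it is momentarily at rest, so all KE converts to PE: ½mv² = mgh
v = √(2gh) = √(2 × 9.81 × 4.72) = 9.623 m/s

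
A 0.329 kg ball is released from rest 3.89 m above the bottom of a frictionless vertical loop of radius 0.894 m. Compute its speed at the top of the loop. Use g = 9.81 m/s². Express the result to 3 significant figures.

Energy conservation: mgh = ½mv_top² + mg(2r)
v_top² = 2g(h − 2r) = 2(9.81)(3.89 − 1.788) = 41.24
v_top = 6.422 m/s

v = 6.42 m/s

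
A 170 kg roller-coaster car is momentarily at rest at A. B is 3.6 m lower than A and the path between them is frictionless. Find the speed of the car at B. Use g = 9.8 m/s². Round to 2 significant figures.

Equating total energy at the two states: mgh = ½mv²
v = √(2gh) = √(2 × 9.8 × 3.6) = √70.560 = 8.400 m/s

v = 8.4 m/s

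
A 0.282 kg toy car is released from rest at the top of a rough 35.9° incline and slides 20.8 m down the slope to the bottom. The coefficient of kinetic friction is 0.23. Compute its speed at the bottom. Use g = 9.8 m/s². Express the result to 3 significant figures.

Energy: mgh = ½mv² + W_f, with h = L sinθ and W_f = μ_k (mg cosθ) L
mgh = mgL sinθ = (0.282)(9.8)(20.8)sin35.9° = 33.706 J
W_f = μ_k mg cosθ · L = (0.23)(0.282)(9.8)cos35.9°·20.8 = 10.71 J
½mv² = 33.706 − 10.71 = 22.997 J
v = √(2 × 22.997/0.282) = 12.77 m/s

v = 12.8 m/s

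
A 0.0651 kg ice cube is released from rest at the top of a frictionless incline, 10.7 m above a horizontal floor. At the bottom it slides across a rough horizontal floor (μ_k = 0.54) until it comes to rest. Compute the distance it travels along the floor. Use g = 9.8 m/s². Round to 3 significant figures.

d = 19.8 m

Energy bookkeeping (friction removes W_f = μ_k N d):
At rest all PE has been dissipated by friction: mgh = μ_k m g d
d = h/μ_k = 10.7/0.54 = 19.81 m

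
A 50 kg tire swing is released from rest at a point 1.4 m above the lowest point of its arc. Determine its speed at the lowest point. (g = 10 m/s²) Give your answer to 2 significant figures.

v = 5.3 m/s

Mechanical energy is conserved (no friction): mgh = ½mv²
v = √(2gh) = √(2 × 10 × 1.4) = √28.000 = 5.292 m/s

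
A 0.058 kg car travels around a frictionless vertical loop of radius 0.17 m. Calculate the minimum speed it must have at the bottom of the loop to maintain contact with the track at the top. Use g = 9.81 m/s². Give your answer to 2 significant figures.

v = 2.9 m/s

At the top: mg = mv_top²/r ⇒ v_top² = gr = 1.668 m²/s²
Energy from bottom to top (height 2r): ½mv_bot² = ½mv_top² + mg(2r)
v_bot² = gr + 4gr = 5gr = 8.339
v_bot = √(5gr) = 2.888 m/s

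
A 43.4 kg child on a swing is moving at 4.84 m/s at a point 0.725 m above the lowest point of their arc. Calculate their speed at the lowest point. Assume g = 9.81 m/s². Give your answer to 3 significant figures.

By conservation of mechanical energy, ½mv₀² + mgh = ½mv²
The mass cancels from both sides.
v² = v₀² + 2gh = (4.84)² + 2(9.81)(0.725) = 37.650
v = √37.650 = 6.136 m/s

v = 6.14 m/s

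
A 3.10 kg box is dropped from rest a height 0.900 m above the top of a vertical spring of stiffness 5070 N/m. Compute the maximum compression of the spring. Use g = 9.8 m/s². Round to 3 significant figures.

Measuring PE from the top of the relaxed spring, at max compression the box has dropped H + x with zero KE, so:
mg(H + x) = ½kx²
½(5070)x² − (3.10)(9.8)x − (3.10)(9.8)(0.900) = 0
2535x² − 30.38x − 27.34 = 0
x = [30.38 + √(922.9 + 277248)]/(2 × 2535) = 0.1100 m

x = 0.110 m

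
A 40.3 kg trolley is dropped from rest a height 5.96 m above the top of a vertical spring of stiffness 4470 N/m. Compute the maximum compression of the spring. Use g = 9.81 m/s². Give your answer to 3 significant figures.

x = 1.12 m

Measuring PE from the top of the relaxed spring, at max compression the trolley has dropped H + x with zero KE, so:
mg(H + x) = ½kx²
½(4470)x² − (40.3)(9.81)x − (40.3)(9.81)(5.96) = 0
2235x² − 395.3x − 2356 = 0
x = [395.3 + √(156296 + 2.1065e+07)]/(2 × 2235) = 1.119 m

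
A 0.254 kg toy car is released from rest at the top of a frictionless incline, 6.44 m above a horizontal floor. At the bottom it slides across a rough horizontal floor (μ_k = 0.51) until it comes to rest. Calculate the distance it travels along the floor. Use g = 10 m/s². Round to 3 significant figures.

Energy at the top = energy at the end + work done against friction:
At rest all PE has been dissipated by friction: mgh = μ_k m g d
d = h/μ_k = 6.44/0.51 = 12.63 m

d = 12.6 m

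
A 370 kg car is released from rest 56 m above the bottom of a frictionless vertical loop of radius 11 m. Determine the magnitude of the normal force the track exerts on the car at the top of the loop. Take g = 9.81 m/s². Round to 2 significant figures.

Energy from release to top (height 2r): mgh = ½mv_top² + mg(2r)
v_top² = 2g(h − 2r) = 2(9.81)(56 − 22.00) = 667.08 m²/s²
At the top, both N and weight point toward the centre: N + mg = mv_top²/r
N = m(v_top²/r − g) = 370(667.08/11 − 9.81) = 18808 N

N = 19000 N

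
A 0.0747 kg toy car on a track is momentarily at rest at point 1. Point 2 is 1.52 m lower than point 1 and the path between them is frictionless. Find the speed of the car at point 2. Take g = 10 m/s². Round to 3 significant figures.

Equating total energy at the two states: mgh = ½mv²
The mass cancels from both sides.
v = √(2gh) = √(2 × 10 × 1.52) = √30.400 = 5.514 m/s

v = 5.51 m/s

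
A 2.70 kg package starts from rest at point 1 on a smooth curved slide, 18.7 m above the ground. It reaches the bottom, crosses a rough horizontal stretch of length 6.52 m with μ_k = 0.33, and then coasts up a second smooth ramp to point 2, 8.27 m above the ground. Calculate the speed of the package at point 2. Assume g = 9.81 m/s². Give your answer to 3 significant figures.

Energy at 1: mgh₁ = (2.70)(9.81)(18.7) = 495.31 J
Friction loss: W_f = μ_k mg d = 56.99 J
At 2: ½mv² + mgh₂ = mgh₁ − W_f
½mv² = 495.31 − 56.99 − 219.05 = 219.27 J
v = √(2 × 219.27/2.70) = 12.74 m/s

v = 12.7 m/s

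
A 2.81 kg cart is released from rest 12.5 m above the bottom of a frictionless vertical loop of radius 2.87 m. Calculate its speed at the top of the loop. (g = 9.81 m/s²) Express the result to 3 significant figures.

Energy conservation: mgh = ½mv_top² + mg(2r)
v_top² = 2g(h − 2r) = 2(9.81)(12.5 − 5.740) = 132.6
v_top = 11.52 m/s

v = 11.5 m/s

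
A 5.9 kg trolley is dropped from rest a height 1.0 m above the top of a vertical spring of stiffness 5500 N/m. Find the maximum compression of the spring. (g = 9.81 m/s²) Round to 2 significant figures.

Measuring PE from the top of the relaxed spring, at max compression the trolley has dropped H + x with zero KE, so:
mg(H + x) = ½kx²
½(5500)x² − (5.9)(9.81)x − (5.9)(9.81)(1.0) = 0
2750x² − 57.88x − 57.88 = 0
x = [57.88 + √(3350 + 636669)]/(2 × 2750) = 0.1560 m

x = 0.16 m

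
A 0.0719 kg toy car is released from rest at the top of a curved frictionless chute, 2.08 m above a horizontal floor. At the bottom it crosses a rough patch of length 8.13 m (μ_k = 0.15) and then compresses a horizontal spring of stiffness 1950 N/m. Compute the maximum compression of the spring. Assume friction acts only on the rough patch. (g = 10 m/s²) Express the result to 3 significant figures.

x = 0.0252 m

Initial energy: E₁ = mgh = (0.0719)(10)(2.08) = 1.4955 J
Friction removes W_f = μ_k mg d = (0.15)(0.0719)(10)(8.13) = 0.8768 J
Energy reaching the spring: E = 1.4955 − 0.8768 = 0.61870 J
At max compression ½kx² = E ⇒ x = √(2E/k) = √(2 × 0.61870/1950) = 0.02519 m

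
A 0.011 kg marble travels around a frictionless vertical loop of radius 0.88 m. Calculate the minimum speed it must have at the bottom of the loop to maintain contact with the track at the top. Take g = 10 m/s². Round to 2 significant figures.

v = 6.6 m/s

At the top: mg = mv_top²/r ⇒ v_top² = gr = 8.800 m²/s²
Energy from bottom to top (height 2r): ½mv_bot² = ½mv_top² + mg(2r)
v_bot² = gr + 4gr = 5gr = 44.00
v_bot = √(5gr) = 6.633 m/s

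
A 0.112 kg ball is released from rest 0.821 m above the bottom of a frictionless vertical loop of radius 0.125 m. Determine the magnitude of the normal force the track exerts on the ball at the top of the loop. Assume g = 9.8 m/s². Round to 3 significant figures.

Energy from release to top (height 2r): mgh = ½mv_top² + mg(2r)
v_top² = 2g(h − 2r) = 2(9.8)(0.821 − 0.2500) = 11.192 m²/s²
At the top, both N and weight point toward the centre: N + mg = mv_top²/r
N = m(v_top²/r − g) = 0.112(11.192/0.125 − 9.8) = 8.930 N

N = 8.93 N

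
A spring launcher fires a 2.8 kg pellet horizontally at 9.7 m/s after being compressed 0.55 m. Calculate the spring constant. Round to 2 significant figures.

Spring PE at full compression equals KE at release: ½kx² = ½mv²
k = mv²/x² = (2.8)(9.7)²/(0.55)² = 870.9 N/m

k = 870 N/m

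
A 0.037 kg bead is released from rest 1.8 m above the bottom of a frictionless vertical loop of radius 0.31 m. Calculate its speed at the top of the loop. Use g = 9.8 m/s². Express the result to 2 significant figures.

Energy conservation: mgh = ½mv_top² + mg(2r)
v_top² = 2g(h − 2r) = 2(9.8)(1.8 − 0.6200) = 23.13
v_top = 4.809 m/s

v = 4.8 m/s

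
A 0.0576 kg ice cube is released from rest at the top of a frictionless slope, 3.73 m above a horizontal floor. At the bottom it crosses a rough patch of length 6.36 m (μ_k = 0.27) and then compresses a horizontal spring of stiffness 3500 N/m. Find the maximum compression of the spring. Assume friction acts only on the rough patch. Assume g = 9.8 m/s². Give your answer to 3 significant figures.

x = 0.0255 m

Initial energy: E₁ = mgh = (0.0576)(9.8)(3.73) = 2.1055 J
Friction removes W_f = μ_k mg d = (0.27)(0.0576)(9.8)(6.36) = 0.9693 J
Energy reaching the spring: E = 2.1055 − 0.9693 = 1.1362 J
At max compression ½kx² = E ⇒ x = √(2E/k) = √(2 × 1.1362/3500) = 0.02548 m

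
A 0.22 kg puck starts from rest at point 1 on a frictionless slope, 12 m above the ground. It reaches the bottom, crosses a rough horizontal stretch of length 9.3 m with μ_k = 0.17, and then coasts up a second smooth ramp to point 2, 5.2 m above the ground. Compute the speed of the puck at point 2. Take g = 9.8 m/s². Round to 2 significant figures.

Energy at 1: mgh₁ = (0.22)(9.8)(12) = 25.872 J
Friction loss: W_f = μ_k mg d = 3.409 J
At 2: ½mv² + mgh₂ = mgh₁ − W_f
½mv² = 25.872 − 3.409 − 11.211 = 11.252 J
v = √(2 × 11.252/0.22) = 10.11 m/s

v = 10 m/s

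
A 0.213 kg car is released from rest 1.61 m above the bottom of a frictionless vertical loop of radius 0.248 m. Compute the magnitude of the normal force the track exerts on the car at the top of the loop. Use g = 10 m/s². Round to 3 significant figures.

N = 17.0 N

Energy from release to top (height 2r): mgh = ½mv_top² + mg(2r)
v_top² = 2g(h − 2r) = 2(10)(1.61 − 0.4960) = 22.280 m²/s²
At the top, both N and weight point toward the centre: N + mg = mv_top²/r
N = m(v_top²/r − g) = 0.213(22.280/0.248 − 10) = 17.01 N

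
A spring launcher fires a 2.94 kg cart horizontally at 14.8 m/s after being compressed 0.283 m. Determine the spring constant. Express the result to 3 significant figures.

k = 8040 N/m

½kx² = ½mv²
k = mv²/x² = (2.94)(14.8)²/(0.283)² = 8041 N/m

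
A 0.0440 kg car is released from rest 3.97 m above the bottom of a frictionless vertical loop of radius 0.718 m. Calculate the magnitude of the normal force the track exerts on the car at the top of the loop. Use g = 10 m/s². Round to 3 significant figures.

N = 2.67 N

Energy from release to top (height 2r): mgh = ½mv_top² + mg(2r)
v_top² = 2g(h − 2r) = 2(10)(3.97 − 1.436) = 50.680 m²/s²
At the top, both N and weight point toward the centre: N + mg = mv_top²/r
N = m(v_top²/r − g) = 0.0440(50.680/0.718 − 10) = 2.666 N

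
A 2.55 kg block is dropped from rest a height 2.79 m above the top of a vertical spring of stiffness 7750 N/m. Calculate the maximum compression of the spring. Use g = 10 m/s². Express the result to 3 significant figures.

x = 0.139 m

Take the reference level at the top of the uncompressed spring. At max compression the block has fallen H + x and is momentarily at rest:
mg(H + x) = ½kx²
½(7750)x² − (2.55)(10)x − (2.55)(10)(2.79) = 0
3875x² − 25.50x − 71.14 = 0
x = [25.50 + √(650.2 + 1.1027e+06)]/(2 × 3875) = 0.1388 m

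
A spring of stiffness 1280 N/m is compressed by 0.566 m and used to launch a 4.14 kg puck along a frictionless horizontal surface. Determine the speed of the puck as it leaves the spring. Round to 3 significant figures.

v = 9.95 m/s

Conservation of energy: ½kx² = ½mv²
v = x√(k/m) = 0.566 × √(1280/4.14) = 9.952 m/s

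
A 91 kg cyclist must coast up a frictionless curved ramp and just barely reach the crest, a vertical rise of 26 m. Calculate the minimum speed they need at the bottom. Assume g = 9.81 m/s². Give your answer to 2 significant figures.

v = 23 m/s

At the top they are momentarily at rest, so all KE converts to PE: ½mv² = mgh
v = √(2gh) = √(2 × 9.81 × 26) = 22.59 m/s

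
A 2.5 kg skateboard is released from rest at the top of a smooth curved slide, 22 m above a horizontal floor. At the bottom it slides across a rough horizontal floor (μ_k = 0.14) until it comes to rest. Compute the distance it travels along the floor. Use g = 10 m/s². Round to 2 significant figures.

Energy bookkeeping (friction removes W_f = μ_k N d):
At rest all PE has been dissipated by friction: mgh = μ_k m g d
d = h/μ_k = 22/0.14 = 157.1 m

d = 160 m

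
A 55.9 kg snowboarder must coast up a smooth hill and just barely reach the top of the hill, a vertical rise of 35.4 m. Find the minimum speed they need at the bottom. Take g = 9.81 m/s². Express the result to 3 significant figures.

v = 26.4 m/s

At the top they are momentarily at rest, so all KE converts to PE: ½mv² = mgh
v = √(2gh) = √(2 × 9.81 × 35.4) = 26.35 m/s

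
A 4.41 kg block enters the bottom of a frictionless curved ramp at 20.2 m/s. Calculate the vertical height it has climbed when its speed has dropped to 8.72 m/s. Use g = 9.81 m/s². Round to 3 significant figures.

Conservation of energy: ½mv₁² = ½mv₂² + mgh
h = (v₁² − v₂²)/(2g) = (20.2² − 8.72²)/(2 × 9.81) = 16.92 m

h = 16.9 m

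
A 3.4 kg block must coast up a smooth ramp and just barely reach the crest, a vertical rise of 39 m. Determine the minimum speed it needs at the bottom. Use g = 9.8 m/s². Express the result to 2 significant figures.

At the top it is momentarily at rest, so all KE converts to PE: ½mv² = mgh
v = √(2gh) = √(2 × 9.8 × 39) = 27.65 m/s

v = 28 m/s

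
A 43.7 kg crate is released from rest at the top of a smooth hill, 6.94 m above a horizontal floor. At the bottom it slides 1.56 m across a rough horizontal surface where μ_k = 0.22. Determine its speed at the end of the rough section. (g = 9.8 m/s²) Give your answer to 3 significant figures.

v = 11.4 m/s

Energy at the top = energy at the end + work done against friction:
mgh = ½mv² + μ_k m g d
W_f = μ_k mg d = (0.22)(43.7)(9.8)(1.56) = 147.0 J
½mv² = mgh − W_f = 2972.1 − 147.0 = 2825.1 J
v = √(2 × 2825.1/43.7) = 11.37 m/s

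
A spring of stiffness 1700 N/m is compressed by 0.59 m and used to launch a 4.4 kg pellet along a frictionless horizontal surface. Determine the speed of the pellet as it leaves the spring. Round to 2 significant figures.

v = 12 m/s

Spring PE converts entirely to kinetic energy: ½kx² = ½mv²
v = x√(k/m) = 0.59 × √(1700/4.4) = 11.60 m/s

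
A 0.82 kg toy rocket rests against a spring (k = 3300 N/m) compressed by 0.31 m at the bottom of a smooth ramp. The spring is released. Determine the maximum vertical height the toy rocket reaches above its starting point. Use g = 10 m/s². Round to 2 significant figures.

At maximum height the toy rocket is at rest, so ½kx² = mgh
h = kx²/(2mg) = (3300)(0.31)²/(2 × 0.82 × 10) = 19.34 m

h = 19 m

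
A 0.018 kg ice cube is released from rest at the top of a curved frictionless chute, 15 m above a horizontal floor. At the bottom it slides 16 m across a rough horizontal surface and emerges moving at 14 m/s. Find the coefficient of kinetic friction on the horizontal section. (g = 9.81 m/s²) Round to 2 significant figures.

Energy bookkeeping (friction removes W_f = μ_k N d):
mgh = ½mv² + μ_k m g d
mgh = 2.6487 J; ½mv² = 1.7640 J
W_f = 2.6487 − 1.7640 = 0.8847 J
μ_k = W_f/(mg·d) = 0.8847/(0.1766 × 16) = 0.3131

μ_k = 0.31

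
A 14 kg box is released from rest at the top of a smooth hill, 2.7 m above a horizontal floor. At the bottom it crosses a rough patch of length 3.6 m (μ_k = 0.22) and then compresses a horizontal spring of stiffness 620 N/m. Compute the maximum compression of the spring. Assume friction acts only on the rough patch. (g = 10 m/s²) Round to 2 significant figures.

Initial energy: E₁ = mgh = (14)(10)(2.7) = 378.00 J
Friction removes W_f = μ_k mg d = (0.22)(14)(10)(3.6) = 110.9 J
Energy reaching the spring: E = 378.00 − 110.9 = 267.12 J
At max compression ½kx² = E ⇒ x = √(2E/k) = √(2 × 267.12/620) = 0.9283 m

x = 0.93 m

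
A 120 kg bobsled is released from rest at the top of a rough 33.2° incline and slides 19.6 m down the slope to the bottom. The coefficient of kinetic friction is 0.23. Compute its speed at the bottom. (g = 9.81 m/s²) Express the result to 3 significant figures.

Energy: mgh = ½mv² + W_f, with h = L sinθ and W_f = μ_k (mg cosθ) L
mgh = mgL sinθ = (120)(9.81)(19.6)sin33.2° = 12634 J
W_f = μ_k mg cosθ · L = (0.23)(120)(9.81)cos33.2°·19.6 = 4441 J
½mv² = 12634 − 4441 = 8193.4 J
v = √(2 × 8193.4/120) = 11.69 m/s

v = 11.7 m/s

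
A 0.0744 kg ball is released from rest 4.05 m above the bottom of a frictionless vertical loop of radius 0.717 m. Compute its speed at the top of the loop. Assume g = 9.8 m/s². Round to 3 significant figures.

Energy conservation: mgh = ½mv_top² + mg(2r)
v_top² = 2g(h − 2r) = 2(9.8)(4.05 − 1.434) = 51.27
v_top = 7.161 m/s

v = 7.16 m/s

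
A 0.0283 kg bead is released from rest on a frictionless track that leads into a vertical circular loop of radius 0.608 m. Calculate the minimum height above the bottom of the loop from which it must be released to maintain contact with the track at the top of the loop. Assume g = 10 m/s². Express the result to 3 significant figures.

At the top, for minimum speed gravity alone supplies the centripetal force: mg = mv_top²/r ⇒ v_top² = gr = 6.080 m²/s²
Energy conservation from release height h to the top (height 2r): mgh = ½mv_top² + mg(2r)
h = v_top²/(2g) + 2r = r/2 + 2r = 5r/2 = 1.520 m

h = 1.52 m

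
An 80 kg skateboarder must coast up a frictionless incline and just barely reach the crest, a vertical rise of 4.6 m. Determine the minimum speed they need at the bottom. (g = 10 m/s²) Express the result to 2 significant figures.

At the top they are momentarily at rest, so all KE converts to PE: ½mv² = mgh
v = √(2gh) = √(2 × 10 × 4.6) = 9.592 m/s

v = 9.6 m/s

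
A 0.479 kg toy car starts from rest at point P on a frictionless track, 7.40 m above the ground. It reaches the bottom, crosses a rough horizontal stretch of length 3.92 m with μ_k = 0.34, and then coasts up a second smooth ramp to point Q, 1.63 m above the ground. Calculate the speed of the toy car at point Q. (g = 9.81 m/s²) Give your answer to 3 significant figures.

v = 9.33 m/s

Energy at P: mgh₁ = (0.479)(9.81)(7.40) = 34.773 J
Friction loss: W_f = μ_k mg d = 6.263 J
At Q: ½mv² + mgh₂ = mgh₁ − W_f
½mv² = 34.773 − 6.263 − 7.6594 = 20.850 J
v = √(2 × 20.850/0.479) = 9.330 m/s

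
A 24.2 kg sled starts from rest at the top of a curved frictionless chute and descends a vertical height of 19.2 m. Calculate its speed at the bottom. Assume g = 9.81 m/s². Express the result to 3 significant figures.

v = 19.4 m/s

Equating total energy at the two states: mgh = ½mv²
The mass cancels from both sides.
v = √(2gh) = √(2 × 9.81 × 19.2) = √376.70 = 19.41 m/s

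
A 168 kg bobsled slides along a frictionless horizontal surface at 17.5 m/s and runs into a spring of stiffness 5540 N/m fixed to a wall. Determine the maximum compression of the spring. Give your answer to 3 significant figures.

All KE is stored as spring PE at maximum compression: ½mv² = ½kx²
x = v√(m/k) = 17.5 × √(168/5540) = 3.047 m

x = 3.05 m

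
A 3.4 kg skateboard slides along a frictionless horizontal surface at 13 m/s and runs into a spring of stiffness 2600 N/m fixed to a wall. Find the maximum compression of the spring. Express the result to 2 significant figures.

x = 0.47 m

All KE is stored as spring PE at maximum compression: ½mv² = ½kx²
x = v√(m/k) = 13 × √(3.4/2600) = 0.4701 m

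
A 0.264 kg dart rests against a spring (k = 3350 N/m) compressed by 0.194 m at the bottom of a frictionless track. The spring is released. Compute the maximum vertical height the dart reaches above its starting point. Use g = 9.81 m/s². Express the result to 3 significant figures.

h = 24.3 m

All spring PE becomes gravitational PE at the highest point: ½kx² = mgh
h = kx²/(2mg) = (3350)(0.194)²/(2 × 0.264 × 9.81) = 24.34 m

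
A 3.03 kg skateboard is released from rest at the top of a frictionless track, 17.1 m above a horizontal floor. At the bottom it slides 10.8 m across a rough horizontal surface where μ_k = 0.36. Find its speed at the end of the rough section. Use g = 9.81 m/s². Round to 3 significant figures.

v = 16.1 m/s

Applying the work–energy principle:
mgh = ½mv² + μ_k m g d
W_f = μ_k mg d = (0.36)(3.03)(9.81)(10.8) = 115.6 J
½mv² = mgh − W_f = 508.29 − 115.6 = 392.72 J
v = √(2 × 392.72/3.03) = 16.10 m/s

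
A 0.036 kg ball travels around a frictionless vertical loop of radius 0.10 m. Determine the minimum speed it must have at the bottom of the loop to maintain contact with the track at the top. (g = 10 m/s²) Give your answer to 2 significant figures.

v = 2.2 m/s

At the top: mg = mv_top²/r ⇒ v_top² = gr = 1.000 m²/s²
Energy from bottom to top (height 2r): ½mv_bot² = ½mv_top² + mg(2r)
v_bot² = gr + 4gr = 5gr = 5.000
v_bot = √(5gr) = 2.236 m/s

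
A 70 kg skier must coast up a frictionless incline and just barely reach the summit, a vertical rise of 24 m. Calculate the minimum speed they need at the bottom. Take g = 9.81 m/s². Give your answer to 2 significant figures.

v = 22 m/s

At the top they are momentarily at rest, so all KE converts to PE: ½mv² = mgh
v = √(2gh) = √(2 × 9.81 × 24) = 21.70 m/s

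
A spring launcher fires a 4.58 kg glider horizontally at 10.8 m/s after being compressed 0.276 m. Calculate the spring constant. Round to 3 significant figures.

½kx² = ½mv²
k = mv²/x² = (4.58)(10.8)²/(0.276)² = 7013 N/m

k = 7010 N/m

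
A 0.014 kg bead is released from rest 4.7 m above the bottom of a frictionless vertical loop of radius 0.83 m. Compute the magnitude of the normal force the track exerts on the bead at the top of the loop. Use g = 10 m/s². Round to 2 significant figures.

N = 0.89 N

Energy from release to top (height 2r): mgh = ½mv_top² + mg(2r)
v_top² = 2g(h − 2r) = 2(10)(4.7 − 1.660) = 60.800 m²/s²
At the top, both N and weight point toward the centre: N + mg = mv_top²/r
N = m(v_top²/r − g) = 0.014(60.800/0.83 − 10) = 0.8855 N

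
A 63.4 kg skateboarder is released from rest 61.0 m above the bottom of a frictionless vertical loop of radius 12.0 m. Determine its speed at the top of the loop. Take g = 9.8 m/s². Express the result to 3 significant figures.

v = 26.9 m/s

Energy conservation: mgh = ½mv_top² + mg(2r)
v_top² = 2g(h − 2r) = 2(9.8)(61.0 − 24.00) = 725.2
v_top = 26.93 m/s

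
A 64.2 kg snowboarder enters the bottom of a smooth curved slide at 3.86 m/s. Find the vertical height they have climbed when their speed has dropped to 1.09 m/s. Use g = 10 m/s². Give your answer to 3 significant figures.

h = 0.686 m

Conservation of energy: ½mv₁² = ½mv₂² + mgh
h = (v₁² − v₂²)/(2g) = (3.86² − 1.09²)/(2 × 10) = 0.6856 m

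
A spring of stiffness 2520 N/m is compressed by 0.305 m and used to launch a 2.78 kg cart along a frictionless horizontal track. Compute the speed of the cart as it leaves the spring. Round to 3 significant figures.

The cart leaves the spring when the spring is at natural length, so ½kx² = ½mv²
v = x√(k/m) = 0.305 × √(2520/2.78) = 9.183 m/s

v = 9.18 m/s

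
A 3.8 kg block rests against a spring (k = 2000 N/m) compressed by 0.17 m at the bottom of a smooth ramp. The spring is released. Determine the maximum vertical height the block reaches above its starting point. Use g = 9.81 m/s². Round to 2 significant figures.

Energy conservation from release to the highest point: ½kx² = mgh
h = kx²/(2mg) = (2000)(0.17)²/(2 × 3.8 × 9.81) = 0.7753 m

h = 0.78 m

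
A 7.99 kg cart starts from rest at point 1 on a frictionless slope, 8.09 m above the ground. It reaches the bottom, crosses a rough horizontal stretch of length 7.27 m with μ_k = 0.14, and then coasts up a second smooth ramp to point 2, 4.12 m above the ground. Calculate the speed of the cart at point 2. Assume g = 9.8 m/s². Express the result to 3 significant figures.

v = 7.61 m/s

Energy at 1: mgh₁ = (7.99)(9.8)(8.09) = 633.46 J
Friction loss: W_f = μ_k mg d = 79.70 J
At 2: ½mv² + mgh₂ = mgh₁ − W_f
½mv² = 633.46 − 79.70 − 322.60 = 231.16 J
v = √(2 × 231.16/7.99) = 7.607 m/s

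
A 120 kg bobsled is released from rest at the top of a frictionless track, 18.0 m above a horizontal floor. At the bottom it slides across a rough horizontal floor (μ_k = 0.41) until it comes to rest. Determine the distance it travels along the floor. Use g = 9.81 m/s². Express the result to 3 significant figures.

d = 43.9 m

Energy at the top = energy at the end + work done against friction:
At rest all PE has been dissipated by friction: mgh = μ_k m g d
d = h/μ_k = 18.0/0.41 = 43.90 m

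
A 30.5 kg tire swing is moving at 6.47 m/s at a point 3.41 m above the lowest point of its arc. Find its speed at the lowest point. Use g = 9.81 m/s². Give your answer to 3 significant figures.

v = 10.4 m/s

Equating total energy at the two states: ½mv₀² + mgh = ½mv²
v² = v₀² + 2gh = (6.47)² + 2(9.81)(3.41) = 108.77
v = √108.77 = 10.43 m/s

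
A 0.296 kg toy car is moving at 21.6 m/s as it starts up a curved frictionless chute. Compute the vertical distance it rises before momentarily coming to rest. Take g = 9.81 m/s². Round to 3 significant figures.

Setting KE at the bottom equal to PE gained: ½mv² = mgh
h = v²/(2g) = 21.6²/(2 × 9.81) = 23.78 m

h = 23.8 m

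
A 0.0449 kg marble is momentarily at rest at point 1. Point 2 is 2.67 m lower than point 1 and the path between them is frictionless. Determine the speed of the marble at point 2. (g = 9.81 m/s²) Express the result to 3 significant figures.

v = 7.24 m/s

Mechanical energy is conserved (no friction): mgh = ½mv²
v = √(2gh) = √(2 × 9.81 × 2.67) = √52.385 = 7.238 m/s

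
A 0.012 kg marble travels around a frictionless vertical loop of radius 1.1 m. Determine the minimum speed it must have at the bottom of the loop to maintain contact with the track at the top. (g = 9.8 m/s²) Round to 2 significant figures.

v = 7.3 m/s

At the top: mg = mv_top²/r ⇒ v_top² = gr = 10.78 m²/s²
Energy from bottom to top (height 2r): ½mv_bot² = ½mv_top² + mg(2r)
v_bot² = gr + 4gr = 5gr = 53.90
v_bot = √(5gr) = 7.342 m/s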